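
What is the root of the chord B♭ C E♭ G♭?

Bb, C, Eb, Gb are the tones of a C half-diminished seventh chord (C–Eb–Gb–Bb), making C the root.

C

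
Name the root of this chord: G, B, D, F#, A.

The distinct letter names are G, B, D, F#, A. Arranged as a stack of thirds they read G–B–D–F#–A, so G is the root (a G major ninth chord).

G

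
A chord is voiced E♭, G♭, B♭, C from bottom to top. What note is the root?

C

The distinct letter names are Eb, Gb, Bb, C. Arranged as a stack of thirds they read C–Eb–Gb–Bb, so C is the root (a C half-diminished seventh chord).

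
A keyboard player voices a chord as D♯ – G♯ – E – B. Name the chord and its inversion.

E major seventh, third inversion

The pitch classes D#, G#, E, B arrange in thirds as E–G#–B–D#: an E major seventh chord.
D# is the seventh of E major seventh; seventh in the bass means third inversion (figured bass 4/2).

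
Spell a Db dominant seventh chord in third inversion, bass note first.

Cb, Db, F, Ab

Spelling Db dominant seventh: Db–F–Ab–Cb. In third inversion the seventh is bass, giving Cb, Db, F, Ab from the bottom.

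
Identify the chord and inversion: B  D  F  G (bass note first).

G dominant seventh, first inversion

The distinct note names are B, D, F, G. Stacked in thirds they read G–B–D–F, which is a dominant seventh chord on G.
With the third (B) in the bass, the chord is in first inversion (figured bass 6/5).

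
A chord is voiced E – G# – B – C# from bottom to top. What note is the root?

The distinct letter names are E, G#, B, C#. Arranged as a stack of thirds they read C#–E–G#–B, so C# is the root (a C# minor seventh chord).

C#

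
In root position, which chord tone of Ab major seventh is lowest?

In root position the root is lowest. For Ab major seventh (Ab–C–Eb–G) that is Ab.

Ab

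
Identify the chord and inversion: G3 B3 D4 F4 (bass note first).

G dominant seventh, root position

The distinct note names are G, B, D, F. Stacked in thirds they read G–B–D–F, which is a dominant seventh chord on G.
G is the root of G dominant seventh; root in the bass means root position (figured bass 7).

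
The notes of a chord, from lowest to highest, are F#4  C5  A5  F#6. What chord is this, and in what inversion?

F# diminished, root position

The pitch classes F#, C, A arrange in thirds as F#–A–C: an F# diminished triad.
F# is the root of F# diminished; root in the bass means root position (figured bass 5/3).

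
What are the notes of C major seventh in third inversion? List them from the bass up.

B, C, E, G

The chord tones are C–E–G–B. With the seventh (B) lowest for third inversion: B, C, E, G.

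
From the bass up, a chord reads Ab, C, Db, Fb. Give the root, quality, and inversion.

Db minor-major seventh, second inversion

The pitch classes Ab, C, Db, Fb arrange in thirds as Db–Fb–Ab–C: a Db minor-major seventh chord.
Ab is the fifth of Db minor-major seventh; fifth in the bass means second inversion (figured bass 4/3).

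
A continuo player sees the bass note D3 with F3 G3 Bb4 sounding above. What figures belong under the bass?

The notes D, F, G, Bb stack in thirds as G–Bb–D–F — a G minor seventh chord. The bass D is the fifth, so this is second inversion: figured 4/3.

4/3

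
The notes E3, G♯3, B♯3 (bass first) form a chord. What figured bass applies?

The notes E, G#, B# stack in thirds as E–G#–B# — an E augmented triad. The bass E is the root, so this is root position: figured 5/3.

5/3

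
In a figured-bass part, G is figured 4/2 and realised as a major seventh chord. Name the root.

Ab

The figures 4/2 mean the seventh of the chord is in the bass. If G is the seventh of a major seventh chord, the root is Ab (chord tones Ab–C–Eb–G).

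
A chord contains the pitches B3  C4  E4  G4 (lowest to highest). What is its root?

B, C, E, G are the tones of a C major seventh chord (C–E–G–B), making C the root.

C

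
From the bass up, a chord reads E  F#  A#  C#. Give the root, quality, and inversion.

The pitch classes E, F#, A#, C# arrange in thirds as F#–A#–C#–E: an F# dominant seventh chord.
E is the seventh of F# dominant seventh; seventh in the bass means third inversion (figured bass 4/2).

F# dominant seventh, third inversion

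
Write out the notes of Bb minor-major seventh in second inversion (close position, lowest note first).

Bb minor-major seventh is Bb–Db–F–A. Second inversion puts the fifth (F) in the bass, with the remaining tones above: F, A, Bb, Db.

F, A, Bb, Db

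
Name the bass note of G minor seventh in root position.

G minor seventh is G–Bb–D–F. Root position places the root in the bass: G.

G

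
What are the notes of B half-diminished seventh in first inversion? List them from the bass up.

Spelling B half-diminished seventh: B–D–F–A. In first inversion the third is bass, giving D, F, A, B from the bottom.

D, F, A, B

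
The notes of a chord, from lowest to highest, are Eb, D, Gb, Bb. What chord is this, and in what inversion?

Eb minor-major seventh, root position

The distinct note names are Eb, D, Gb, Bb. Stacked in thirds they read Eb–Gb–Bb–D, which is a minor-major seventh chord on Eb.
The lowest note is Eb, the root of the chord, so this is root position (figured bass 7).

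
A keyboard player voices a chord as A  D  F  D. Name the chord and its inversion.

D minor, second inversion

The distinct note names are A, D, F. Stacked in thirds they read D–F–A, which is a minor triad on D.
With the fifth (A) in the bass, the chord is in second inversion (figured bass 6/4).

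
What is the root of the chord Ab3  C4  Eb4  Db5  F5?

Db

Ab, C, Eb, Db, F are the tones of a Db major ninth chord (Db–F–Ab–C–Eb), making Db the root.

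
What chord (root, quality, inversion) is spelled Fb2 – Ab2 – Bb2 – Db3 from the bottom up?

Reducing to letter names: Fb, Ab, Bb, Db. These stack in thirds as Bb–Db–Fb–Ab — a Bb half-diminished seventh chord.
The lowest note is Fb, the fifth of the chord, so this is second inversion (figured bass 4/3).

Bb half-diminished seventh, second inversion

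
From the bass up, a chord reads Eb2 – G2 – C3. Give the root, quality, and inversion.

C minor, first inversion

The distinct note names are Eb, G, C. Stacked in thirds they read C–Eb–G, which is a minor triad on C.
The lowest note is Eb, the third of the chord, so this is first inversion (figured bass 6).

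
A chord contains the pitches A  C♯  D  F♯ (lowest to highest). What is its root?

Reordering A, C#, D, F# into stacked thirds gives D–F#–A–C#; the bottom of that stack, D, is the root.

D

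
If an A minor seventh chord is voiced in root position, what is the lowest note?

A

The root of A minor seventh (A–C–E–G) is A; that is the bass in root position.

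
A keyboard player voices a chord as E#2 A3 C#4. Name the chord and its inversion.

A augmented, second inversion

Reducing to letter names: E#, A, C#. These stack in thirds as A–C#–E# — an A augmented triad.
With the fifth (E#) in the bass, the chord is in second inversion (figured bass 6/4).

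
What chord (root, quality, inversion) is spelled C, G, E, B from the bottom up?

Reducing to letter names: C, G, E, B. These stack in thirds as C–E–G–B — a C major seventh chord.
The lowest note is C, the root of the chord, so this is root position (figured bass 7).

C major seventh, root position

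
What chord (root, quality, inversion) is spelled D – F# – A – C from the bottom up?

The distinct note names are D, F#, A, C. Stacked in thirds they read D–F#–A–C, which is a dominant seventh chord on D.
The lowest note is D, the root of the chord, so this is root position (figured bass 7).

D dominant seventh, root position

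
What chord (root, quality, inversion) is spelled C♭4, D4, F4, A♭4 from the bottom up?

The distinct note names are Cb, D, F, Ab. Stacked in thirds they read D–F–Ab–Cb, which is a diminished seventh chord on D.
With the seventh (Cb) in the bass, the chord is in third inversion (figured bass 4/2).

D diminished seventh, third inversion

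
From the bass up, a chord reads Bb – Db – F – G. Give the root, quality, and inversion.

G half-diminished seventh, first inversion

The distinct note names are Bb, Db, F, G. Stacked in thirds they read G–Bb–Db–F, which is a half-diminished seventh chord on G.
Bb is the third of G half-diminished seventh; third in the bass means first inversion (figured bass 6/5).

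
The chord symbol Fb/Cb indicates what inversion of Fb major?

Fb/Cb means Fb major with Cb in the bass. Cb is the fifth of Fb major (Fb–Ab–Cb), so this is second inversion.

second inversion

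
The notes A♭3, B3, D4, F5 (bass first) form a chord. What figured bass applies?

4/2

The notes Ab, B, D, F stack in thirds as B–D–F–Ab — a B diminished seventh chord. The bass Ab is the seventh, so this is third inversion: figured 4/2.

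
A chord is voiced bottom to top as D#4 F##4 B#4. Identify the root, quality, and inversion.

B# minor, first inversion

Reducing to letter names: D#, F##, B#. These stack in thirds as B#–D#–F## — a B# minor triad.
With the third (D#) in the bass, the chord is in first inversion (figured bass 6).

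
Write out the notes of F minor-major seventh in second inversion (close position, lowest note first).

Spelling F minor-major seventh: F–Ab–C–E. In second inversion the fifth is bass, giving C, E, F, Ab from the bottom.

C, E, F, Ab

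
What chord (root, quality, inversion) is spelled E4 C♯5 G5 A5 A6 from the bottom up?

A dominant seventh, second inversion

The distinct note names are E, C#, G, A. Stacked in thirds they read A–C#–E–G, which is a dominant seventh chord on A.
With the fifth (E) in the bass, the chord is in second inversion (figured bass 4/3).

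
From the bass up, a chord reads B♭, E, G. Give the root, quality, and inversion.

The pitch classes Bb, E, G arrange in thirds as E–G–Bb: an E diminished triad.
With the fifth (Bb) in the bass, the chord is in second inversion (figured bass 6/4).

E diminished, second inversion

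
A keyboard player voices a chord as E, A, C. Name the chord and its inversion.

The distinct note names are E, A, C. Stacked in thirds they read A–C–E, which is a minor triad on A.
E is the fifth of A minor; fifth in the bass means second inversion (figured bass 6/4).

A minor, second inversion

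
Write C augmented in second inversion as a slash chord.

Second inversion of C augmented has the fifth (G#) in the bass. As a slash chord: Caug/G#.

Caug/G#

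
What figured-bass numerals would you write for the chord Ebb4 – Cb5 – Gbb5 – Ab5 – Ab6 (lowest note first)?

The notes Ebb, Cb, Gbb, Ab stack in thirds as Ab–Cb–Ebb–Gbb — an Ab diminished seventh chord. The bass Ebb is the fifth, so this is second inversion: figured 4/3.

4/3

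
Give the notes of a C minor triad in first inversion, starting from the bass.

C minor is C–Eb–G. First inversion puts the third (Eb) in the bass, with the remaining tones above: Eb, G, C.

Eb, G, C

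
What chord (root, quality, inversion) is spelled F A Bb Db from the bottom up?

Reducing to letter names: F, A, Bb, Db. These stack in thirds as Bb–Db–F–A — a Bb minor-major seventh chord.
F is the fifth of Bb minor-major seventh; fifth in the bass means second inversion (figured bass 4/3).

Bb minor-major seventh, second inversion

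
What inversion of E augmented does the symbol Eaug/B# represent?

Eaug/B# means E augmented with B# in the bass. B# is the fifth of E augmented (E–G#–B#), so this is second inversion.

second inversion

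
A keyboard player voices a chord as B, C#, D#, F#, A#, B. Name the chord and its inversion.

B major ninth, root position

The pitch classes B, C#, D#, F#, A# arrange in thirds as B–D#–F#–A#–C#: a B major ninth chord.
With the root (B) in the bass, the chord is in root position.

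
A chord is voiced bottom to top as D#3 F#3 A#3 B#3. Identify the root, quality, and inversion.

The pitch classes D#, F#, A#, B# arrange in thirds as B#–D#–F#–A#: a B# half-diminished seventh chord.
The lowest note is D#, the third of the chord, so this is first inversion (figured bass 6/5).

B# half-diminished seventh, first inversion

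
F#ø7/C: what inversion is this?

F#ø7/C means F# half-diminished seventh with C in the bass. C is the fifth of F# half-diminished seventh (F#–A–C–E), so this is second inversion.

second inversion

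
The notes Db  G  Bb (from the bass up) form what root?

G

Reordering Db, G, Bb into stacked thirds gives G–Bb–Db; the bottom of that stack, G, is the root.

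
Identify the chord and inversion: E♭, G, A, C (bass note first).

A half-diminished seventh, second inversion

The distinct note names are Eb, G, A, C. Stacked in thirds they read A–C–Eb–G, which is a half-diminished seventh chord on A.
The lowest note is Eb, the fifth of the chord, so this is second inversion (figured bass 4/3).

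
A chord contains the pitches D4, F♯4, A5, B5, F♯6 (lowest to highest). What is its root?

B

D, F#, A, B are the tones of a B minor seventh chord (B–D–F#–A), making B the root.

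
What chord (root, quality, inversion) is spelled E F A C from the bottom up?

The distinct note names are E, F, A, C. Stacked in thirds they read F–A–C–E, which is a major seventh chord on F.
E is the seventh of F major seventh; seventh in the bass means third inversion (figured bass 4/2).

F major seventh, third inversion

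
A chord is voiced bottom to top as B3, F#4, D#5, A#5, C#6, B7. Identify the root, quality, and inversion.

The pitch classes B, F#, D#, A#, C# arrange in thirds as B–D#–F#–A#–C#: a B major ninth chord.
The lowest note is B, the root of the chord, so this is root position.

B major ninth, root position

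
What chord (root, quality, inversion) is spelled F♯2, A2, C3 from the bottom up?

Reducing to letter names: F#, A, C. These stack in thirds as F#–A–C — an F# diminished triad.
F# is the root of F# diminished; root in the bass means root position (figured bass 5/3).

F# diminished, root position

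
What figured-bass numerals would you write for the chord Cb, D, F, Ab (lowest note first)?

4/2

The notes Cb, D, F, Ab stack in thirds as D–F–Ab–Cb — a D diminished seventh chord. The bass Cb is the seventh, so this is third inversion: figured 4/2.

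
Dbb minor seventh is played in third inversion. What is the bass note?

Cbb

In third inversion the seventh is lowest. For Dbb minor seventh (Dbb–Fbb–Abb–Cbb) that is Cbb.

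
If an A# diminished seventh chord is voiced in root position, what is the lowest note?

A# diminished seventh is A#–C#–E–G. Root position places the root in the bass: A#.

A#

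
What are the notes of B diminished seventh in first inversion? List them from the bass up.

B diminished seventh is B–D–F–Ab. First inversion puts the third (D) in the bass, with the remaining tones above: D, F, Ab, B.

D, F, Ab, B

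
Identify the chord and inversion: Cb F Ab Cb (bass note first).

The pitch classes Cb, F, Ab arrange in thirds as F–Ab–Cb: an F diminished triad.
With the fifth (Cb) in the bass, the chord is in second inversion (figured bass 6/4).

F diminished, second inversion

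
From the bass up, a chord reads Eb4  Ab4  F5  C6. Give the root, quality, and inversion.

F minor seventh, third inversion

The pitch classes Eb, Ab, F, C arrange in thirds as F–Ab–C–Eb: an F minor seventh chord.
The lowest note is Eb, the seventh of the chord, so this is third inversion (figured bass 4/2).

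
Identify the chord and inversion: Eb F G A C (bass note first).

The distinct note names are Eb, F, G, A, C. Stacked in thirds they read F–A–C–Eb–G, which is a dominant ninth chord on F.
The lowest note is Eb, the seventh of the chord, so this is third inversion.

F dominant ninth, third inversion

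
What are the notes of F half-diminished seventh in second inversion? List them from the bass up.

F half-diminished seventh is F–Ab–Cb–Eb. Second inversion puts the fifth (Cb) in the bass, with the remaining tones above: Cb, Eb, F, Ab.

Cb, Eb, F, Ab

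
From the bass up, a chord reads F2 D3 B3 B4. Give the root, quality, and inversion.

B diminished, second inversion

The distinct note names are F, D, B. Stacked in thirds they read B–D–F, which is a diminished triad on B.
With the fifth (F) in the bass, the chord is in second inversion (figured bass 6/4).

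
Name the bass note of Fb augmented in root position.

Fb

The root of Fb augmented (Fb–Ab–C) is Fb; that is the bass in root position.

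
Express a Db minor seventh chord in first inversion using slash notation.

First inversion of Db minor seventh has the third (Fb) in the bass. As a slash chord: Dbm7/Fb.

Dbm7/Fb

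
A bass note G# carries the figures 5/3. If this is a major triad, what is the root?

G#

The figures 5/3 mean the root of the chord is in the bass. If G# is the root of a major triad, the root is G# (chord tones G#–B#–D#).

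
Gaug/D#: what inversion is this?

Gaug/D# means G augmented with D# in the bass. D# is the fifth of G augmented (G–B–D#), so this is second inversion.

second inversion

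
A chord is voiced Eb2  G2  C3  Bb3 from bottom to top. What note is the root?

Reordering Eb, G, C, Bb into stacked thirds gives C–Eb–G–Bb; the bottom of that stack, C, is the root.

C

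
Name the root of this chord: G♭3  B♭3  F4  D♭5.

Reordering Gb, Bb, F, Db into stacked thirds gives Gb–Bb–Db–F; the bottom of that stack, Gb, is the root.

Gb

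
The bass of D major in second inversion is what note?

A

D major is D–F#–A. Second inversion places the fifth in the bass: A.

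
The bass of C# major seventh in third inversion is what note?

C# major seventh is C#–E#–G#–B#. Third inversion places the seventh in the bass: B#.

B#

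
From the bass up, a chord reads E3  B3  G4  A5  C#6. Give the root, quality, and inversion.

A dominant ninth, second inversion

The pitch classes E, B, G, A, C# arrange in thirds as A–C#–E–G–B: an A dominant ninth chord.
E is the fifth of A dominant ninth; fifth in the bass means second inversion.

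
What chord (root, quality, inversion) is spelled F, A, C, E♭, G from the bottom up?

The pitch classes F, A, C, Eb, G arrange in thirds as F–A–C–Eb–G: an F dominant ninth chord.
The lowest note is F, the root of the chord, so this is root position.

F dominant ninth, root position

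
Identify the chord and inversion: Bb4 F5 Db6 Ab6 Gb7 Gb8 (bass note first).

Gb major ninth, first inversion

The distinct note names are Bb, F, Db, Ab, Gb. Stacked in thirds they read Gb–Bb–Db–F–Ab, which is a major ninth chord on Gb.
Bb is the third of Gb major ninth; third in the bass means first inversion.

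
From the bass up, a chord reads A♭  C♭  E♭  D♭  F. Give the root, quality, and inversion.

Db dominant ninth, second inversion

Reducing to letter names: Ab, Cb, Eb, Db, F. These stack in thirds as Db–F–Ab–Cb–Eb — a Db dominant ninth chord.
With the fifth (Ab) in the bass, the chord is in second inversion.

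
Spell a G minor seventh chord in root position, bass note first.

G, Bb, D, F

Spelling G minor seventh: G–Bb–D–F. In root position the root is bass, giving G, Bb, D, F from the bottom.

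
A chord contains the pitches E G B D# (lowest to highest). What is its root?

E

The distinct letter names are E, G, B, D#. Arranged as a stack of thirds they read E–G–B–D#, so E is the root (an E minor-major seventh chord).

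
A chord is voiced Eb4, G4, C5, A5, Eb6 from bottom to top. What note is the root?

Eb, G, C, A are the tones of an A half-diminished seventh chord (A–C–Eb–G), making A the root.

A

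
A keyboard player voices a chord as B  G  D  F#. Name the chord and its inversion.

G major seventh, first inversion

The pitch classes B, G, D, F# arrange in thirds as G–B–D–F#: a G major seventh chord.
With the third (B) in the bass, the chord is in first inversion (figured bass 6/5).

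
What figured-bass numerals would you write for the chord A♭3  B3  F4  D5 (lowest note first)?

4/2

The notes Ab, B, F, D stack in thirds as B–D–F–Ab — a B diminished seventh chord. The bass Ab is the seventh, so this is third inversion: figured 4/2.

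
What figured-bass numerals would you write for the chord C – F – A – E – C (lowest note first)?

4/3

The notes C, F, A, E stack in thirds as F–A–C–E — an F major seventh chord. The bass C is the fifth, so this is second inversion: figured 4/3.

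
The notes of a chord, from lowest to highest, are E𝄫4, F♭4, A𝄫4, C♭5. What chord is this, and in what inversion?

Fb minor seventh, third inversion

Reducing to letter names: Ebb, Fb, Abb, Cb. These stack in thirds as Fb–Abb–Cb–Ebb — an Fb minor seventh chord.
With the seventh (Ebb) in the bass, the chord is in third inversion (figured bass 4/2).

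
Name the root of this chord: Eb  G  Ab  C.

Eb, G, Ab, C are the tones of an Ab major seventh chord (Ab–C–Eb–G), making Ab the root.

Ab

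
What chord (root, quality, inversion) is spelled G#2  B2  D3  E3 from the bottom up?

The pitch classes G#, B, D, E arrange in thirds as E–G#–B–D: an E dominant seventh chord.
The lowest note is G#, the third of the chord, so this is first inversion (figured bass 6/5).

E dominant seventh, first inversion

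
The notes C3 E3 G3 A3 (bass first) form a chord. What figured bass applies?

The notes C, E, G, A stack in thirds as A–C–E–G — an A minor seventh chord. The bass C is the third, so this is first inversion: figured 6/5.

6/5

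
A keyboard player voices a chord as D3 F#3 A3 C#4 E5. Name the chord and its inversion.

Reducing to letter names: D, F#, A, C#, E. These stack in thirds as D–F#–A–C#–E — a D major ninth chord.
With the root (D) in the bass, the chord is in root position.

D major ninth, root position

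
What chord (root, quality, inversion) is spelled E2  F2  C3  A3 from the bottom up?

F major seventh, third inversion

Reducing to letter names: E, F, C, A. These stack in thirds as F–A–C–E — an F major seventh chord.
With the seventh (E) in the bass, the chord is in third inversion (figured bass 4/2).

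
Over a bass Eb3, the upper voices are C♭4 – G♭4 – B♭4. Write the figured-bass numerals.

The notes Eb, Cb, Gb, Bb stack in thirds as Cb–Eb–Gb–Bb — a Cb major seventh chord. The bass Eb is the third, so this is first inversion: figured 6/5.

6/5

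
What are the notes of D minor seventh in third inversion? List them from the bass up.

C, D, F, A

Spelling D minor seventh: D–F–A–C. In third inversion the seventh is bass, giving C, D, F, A from the bottom.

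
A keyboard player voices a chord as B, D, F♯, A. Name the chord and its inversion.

The pitch classes B, D, F#, A arrange in thirds as B–D–F#–A: a B minor seventh chord.
The lowest note is B, the root of the chord, so this is root position (figured bass 7).

B minor seventh, root position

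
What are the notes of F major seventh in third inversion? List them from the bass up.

Spelling F major seventh: F–A–C–E. In third inversion the seventh is bass, giving E, F, A, C from the bottom.

E, F, A, C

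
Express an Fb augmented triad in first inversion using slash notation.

Fbaug/Ab

First inversion of Fb augmented has the third (Ab) in the bass. As a slash chord: Fbaug/Ab.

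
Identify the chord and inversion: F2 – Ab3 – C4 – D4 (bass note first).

D half-diminished seventh, first inversion

Reducing to letter names: F, Ab, C, D. These stack in thirds as D–F–Ab–C — a D half-diminished seventh chord.
F is the third of D half-diminished seventh; third in the bass means first inversion (figured bass 6/5).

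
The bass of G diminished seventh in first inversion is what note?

The third of G diminished seventh (G–Bb–Db–Fb) is Bb; that is the bass in first inversion.

Bb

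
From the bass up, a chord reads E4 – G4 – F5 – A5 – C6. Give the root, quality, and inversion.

The distinct note names are E, G, F, A, C. Stacked in thirds they read F–A–C–E–G, which is a major ninth chord on F.
The lowest note is E, the seventh of the chord, so this is third inversion.

F major ninth, third inversion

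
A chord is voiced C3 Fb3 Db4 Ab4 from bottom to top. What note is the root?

Db

Reordering C, Fb, Db, Ab into stacked thirds gives Db–Fb–Ab–C; the bottom of that stack, Db, is the root.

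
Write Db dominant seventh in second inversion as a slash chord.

Second inversion of Db dominant seventh has the fifth (Ab) in the bass. As a slash chord: Db7/Ab.

Db7/Ab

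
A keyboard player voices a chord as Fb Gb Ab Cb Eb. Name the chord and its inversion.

Fb major ninth, root position

Reducing to letter names: Fb, Gb, Ab, Cb, Eb. These stack in thirds as Fb–Ab–Cb–Eb–Gb — an Fb major ninth chord.
With the root (Fb) in the bass, the chord is in root position.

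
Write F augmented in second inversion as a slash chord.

Second inversion of F augmented has the fifth (C#) in the bass. As a slash chord: Faug/C#.

Faug/C#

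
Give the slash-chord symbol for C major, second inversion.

Second inversion of C major has the fifth (G) in the bass. As a slash chord: CM/G.

CM/G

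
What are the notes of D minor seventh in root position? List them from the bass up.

D, F, A, C

D minor seventh is D–F–A–C. Root position puts the root (D) in the bass, with the remaining tones above: D, F, A, C.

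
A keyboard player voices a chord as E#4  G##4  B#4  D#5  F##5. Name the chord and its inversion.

The pitch classes E#, G##, B#, D#, F## arrange in thirds as E#–G##–B#–D#–F##: an E# dominant ninth chord.
The lowest note is E#, the root of the chord, so this is root position.

E# dominant ninth, root position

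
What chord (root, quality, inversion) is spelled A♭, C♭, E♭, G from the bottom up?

The distinct note names are Ab, Cb, Eb, G. Stacked in thirds they read Ab–Cb–Eb–G, which is a minor-major seventh chord on Ab.
The lowest note is Ab, the root of the chord, so this is root position (figured bass 7).

Ab minor-major seventh, root position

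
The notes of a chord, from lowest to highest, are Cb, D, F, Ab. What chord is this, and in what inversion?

D diminished seventh, third inversion

Reducing to letter names: Cb, D, F, Ab. These stack in thirds as D–F–Ab–Cb — a D diminished seventh chord.
The lowest note is Cb, the seventh of the chord, so this is third inversion (figured bass 4/2).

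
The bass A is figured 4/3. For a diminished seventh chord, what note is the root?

The figures 4/3 mean the fifth of the chord is in the bass. If A is the fifth of a diminished seventh chord, the root is D# (chord tones D#–F#–A–C).

D#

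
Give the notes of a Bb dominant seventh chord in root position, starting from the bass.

Bb, D, F, Ab

The chord tones are Bb–D–F–Ab. With the root (Bb) lowest for root position: Bb, D, F, Ab.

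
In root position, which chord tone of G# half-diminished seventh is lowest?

G#

In root position the root is lowest. For G# half-diminished seventh (G#–B–D–F#) that is G#.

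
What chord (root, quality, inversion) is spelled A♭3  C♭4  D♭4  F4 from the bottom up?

The distinct note names are Ab, Cb, Db, F. Stacked in thirds they read Db–F–Ab–Cb, which is a dominant seventh chord on Db.
The lowest note is Ab, the fifth of the chord, so this is second inversion (figured bass 4/3).

Db dominant seventh, second inversion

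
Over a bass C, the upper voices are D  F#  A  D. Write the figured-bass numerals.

4/2

The notes C, D, F#, A stack in thirds as D–F#–A–C — a D dominant seventh chord. The bass C is the seventh, so this is third inversion: figured 4/2.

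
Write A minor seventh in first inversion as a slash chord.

Am7/C

First inversion of A minor seventh has the third (C) in the bass. As a slash chord: Am7/C.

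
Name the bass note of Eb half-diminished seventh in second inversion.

Bbb

Eb half-diminished seventh is Eb–Gb–Bbb–Db. Second inversion places the fifth in the bass: Bbb.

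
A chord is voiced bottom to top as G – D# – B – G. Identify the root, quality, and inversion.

G augmented, root position

The distinct note names are G, D#, B. Stacked in thirds they read G–B–D#, which is an augmented triad on G.
With the root (G) in the bass, the chord is in root position (figured bass 5/3).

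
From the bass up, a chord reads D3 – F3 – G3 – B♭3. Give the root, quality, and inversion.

The distinct note names are D, F, G, Bb. Stacked in thirds they read G–Bb–D–F, which is a minor seventh chord on G.
D is the fifth of G minor seventh; fifth in the bass means second inversion (figured bass 4/3).

G minor seventh, second inversion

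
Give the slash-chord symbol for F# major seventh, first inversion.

F#maj7/A#

First inversion of F# major seventh has the third (A#) in the bass. As a slash chord: F#maj7/A#.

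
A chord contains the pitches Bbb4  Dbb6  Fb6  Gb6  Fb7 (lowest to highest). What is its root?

Gb

The distinct letter names are Bbb, Dbb, Fb, Gb. Arranged as a stack of thirds they read Gb–Bbb–Dbb–Fb, so Gb is the root (a Gb half-diminished seventh chord).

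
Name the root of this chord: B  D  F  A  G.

G

The distinct letter names are B, D, F, A, G. Arranged as a stack of thirds they read G–B–D–F–A, so G is the root (a G dominant ninth chord).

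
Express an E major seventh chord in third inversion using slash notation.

Third inversion of E major seventh has the seventh (D#) in the bass. As a slash chord: Emaj7/D#.

Emaj7/D#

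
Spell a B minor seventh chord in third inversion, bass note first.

Spelling B minor seventh: B–D–F#–A. In third inversion the seventh is bass, giving A, B, D, F# from the bottom.

A, B, D, F#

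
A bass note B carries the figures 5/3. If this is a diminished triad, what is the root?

B

The figures 5/3 mean the root of the chord is in the bass. If B is the root of a diminished triad, the root is B (chord tones B–D–F).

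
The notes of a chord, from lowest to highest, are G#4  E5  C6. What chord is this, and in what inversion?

The pitch classes G#, E, C arrange in thirds as C–E–G#: a C augmented triad.
G# is the fifth of C augmented; fifth in the bass means second inversion (figured bass 6/4).

C augmented, second inversion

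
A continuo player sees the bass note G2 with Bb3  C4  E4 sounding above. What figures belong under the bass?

The notes G, Bb, C, E stack in thirds as C–E–G–Bb — a C dominant seventh chord. The bass G is the fifth, so this is second inversion: figured 4/3.

4/3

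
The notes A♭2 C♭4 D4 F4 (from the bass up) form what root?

D

Reordering Ab, Cb, D, F into stacked thirds gives D–F–Ab–Cb; the bottom of that stack, D, is the root.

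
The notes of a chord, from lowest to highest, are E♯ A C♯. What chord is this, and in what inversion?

A augmented, second inversion

The pitch classes E#, A, C# arrange in thirds as A–C#–E#: an A augmented triad.
E# is the fifth of A augmented; fifth in the bass means second inversion (figured bass 6/4).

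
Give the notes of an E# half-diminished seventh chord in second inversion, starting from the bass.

Spelling E# half-diminished seventh: E#–G#–B–D#. In second inversion the fifth is bass, giving B, D#, E#, G# from the bottom.

B, D#, E#, G#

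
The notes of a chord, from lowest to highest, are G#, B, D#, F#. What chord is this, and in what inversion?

G# minor seventh, root position

The pitch classes G#, B, D#, F# arrange in thirds as G#–B–D#–F#: a G# minor seventh chord.
The lowest note is G#, the root of the chord, so this is root position (figured bass 7).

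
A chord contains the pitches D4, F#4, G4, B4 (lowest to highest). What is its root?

G

The distinct letter names are D, F#, G, B. Arranged as a stack of thirds they read G–B–D–F#, so G is the root (a G major seventh chord).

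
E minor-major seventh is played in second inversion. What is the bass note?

B

The fifth of E minor-major seventh (E–G–B–D#) is B; that is the bass in second inversion.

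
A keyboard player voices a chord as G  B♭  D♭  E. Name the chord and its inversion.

The distinct note names are G, Bb, Db, E. Stacked in thirds they read E–G–Bb–Db, which is a diminished seventh chord on E.
With the third (G) in the bass, the chord is in first inversion (figured bass 6/5).

E diminished seventh, first inversion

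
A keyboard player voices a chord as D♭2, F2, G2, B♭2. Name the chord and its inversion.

Reducing to letter names: Db, F, G, Bb. These stack in thirds as G–Bb–Db–F — a G half-diminished seventh chord.
Db is the fifth of G half-diminished seventh; fifth in the bass means second inversion (figured bass 4/3).

G half-diminished seventh, second inversion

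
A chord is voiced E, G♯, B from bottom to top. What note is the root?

E, G#, B are the tones of an E major triad (E–G#–B), making E the root.

E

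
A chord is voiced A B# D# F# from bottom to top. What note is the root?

A, B#, D#, F# are the tones of a B# diminished seventh chord (B#–D#–F#–A), making B# the root.

B#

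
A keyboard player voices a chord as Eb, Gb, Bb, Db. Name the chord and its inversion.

Eb minor seventh, root position

Reducing to letter names: Eb, Gb, Bb, Db. These stack in thirds as Eb–Gb–Bb–Db — an Eb minor seventh chord.
Eb is the root of Eb minor seventh; root in the bass means root position (figured bass 7).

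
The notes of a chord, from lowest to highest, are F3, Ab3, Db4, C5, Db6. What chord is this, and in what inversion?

The pitch classes F, Ab, Db, C arrange in thirds as Db–F–Ab–C: a Db major seventh chord.
F is the third of Db major seventh; third in the bass means first inversion (figured bass 6/5).

Db major seventh, first inversion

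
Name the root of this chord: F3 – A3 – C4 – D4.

D

The distinct letter names are F, A, C, D. Arranged as a stack of thirds they read D–F–A–C, so D is the root (a D minor seventh chord).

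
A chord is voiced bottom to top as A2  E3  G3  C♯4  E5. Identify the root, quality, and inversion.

A dominant seventh, root position

Reducing to letter names: A, E, G, C#. These stack in thirds as A–C#–E–G — an A dominant seventh chord.
The lowest note is A, the root of the chord, so this is root position (figured bass 7).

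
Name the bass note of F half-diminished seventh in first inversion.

Ab

The third of F half-diminished seventh (F–Ab–Cb–Eb) is Ab; that is the bass in first inversion.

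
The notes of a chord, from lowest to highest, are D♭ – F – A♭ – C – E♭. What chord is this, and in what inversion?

Db major ninth, root position

The pitch classes Db, F, Ab, C, Eb arrange in thirds as Db–F–Ab–C–Eb: a Db major ninth chord.
The lowest note is Db, the root of the chord, so this is root position.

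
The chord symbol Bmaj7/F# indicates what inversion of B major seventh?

second inversion

Bmaj7/F# means B major seventh with F# in the bass. F# is the fifth of B major seventh (B–D#–F#–A#), so this is second inversion.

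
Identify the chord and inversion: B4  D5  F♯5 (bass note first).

B minor, root position

The distinct note names are B, D, F#. Stacked in thirds they read B–D–F#, which is a minor triad on B.
The lowest note is B, the root of the chord, so this is root position (figured bass 5/3).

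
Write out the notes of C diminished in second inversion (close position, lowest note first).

Spelling C diminished: C–Eb–Gb. In second inversion the fifth is bass, giving Gb, C, Eb from the bottom.

Gb, C, Eb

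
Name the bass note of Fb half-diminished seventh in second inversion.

Cbb

Fb half-diminished seventh is Fb–Abb–Cbb–Ebb. Second inversion places the fifth in the bass: Cbb.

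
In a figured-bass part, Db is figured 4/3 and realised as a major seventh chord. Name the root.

Gb

The figures 4/3 mean the fifth of the chord is in the bass. If Db is the fifth of a major seventh chord, the root is Gb (chord tones Gb–Bb–Db–F).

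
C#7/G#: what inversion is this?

second inversion

C#7/G# means C# dominant seventh with G# in the bass. G# is the fifth of C# dominant seventh (C#–E#–G#–B), so this is second inversion.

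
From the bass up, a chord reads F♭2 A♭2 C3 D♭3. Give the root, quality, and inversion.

Db minor-major seventh, first inversion

The distinct note names are Fb, Ab, C, Db. Stacked in thirds they read Db–Fb–Ab–C, which is a minor-major seventh chord on Db.
The lowest note is Fb, the third of the chord, so this is first inversion (figured bass 6/5).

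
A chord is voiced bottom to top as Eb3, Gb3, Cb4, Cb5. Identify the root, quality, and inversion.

Cb major, first inversion

The distinct note names are Eb, Gb, Cb. Stacked in thirds they read Cb–Eb–Gb, which is a major triad on Cb.
The lowest note is Eb, the third of the chord, so this is first inversion (figured bass 6).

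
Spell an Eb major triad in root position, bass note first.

Eb major is Eb–G–Bb. Root position puts the root (Eb) in the bass, with the remaining tones above: Eb, G, Bb.

Eb, G, Bb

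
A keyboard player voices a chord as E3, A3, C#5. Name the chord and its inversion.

The distinct note names are E, A, C#. Stacked in thirds they read A–C#–E, which is a major triad on A.
E is the fifth of A major; fifth in the bass means second inversion (figured bass 6/4).

A major, second inversion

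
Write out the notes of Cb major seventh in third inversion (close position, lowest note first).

Bb, Cb, Eb, Gb

Cb major seventh is Cb–Eb–Gb–Bb. Third inversion puts the seventh (Bb) in the bass, with the remaining tones above: Bb, Cb, Eb, Gb.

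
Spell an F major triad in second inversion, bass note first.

The chord tones are F–A–C. With the fifth (C) lowest for second inversion: C, F, A.

C, F, A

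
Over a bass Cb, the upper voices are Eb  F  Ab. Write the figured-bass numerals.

The notes Cb, Eb, F, Ab stack in thirds as F–Ab–Cb–Eb — an F half-diminished seventh chord. The bass Cb is the fifth, so this is second inversion: figured 4/3.

4/3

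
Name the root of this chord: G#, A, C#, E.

G#, A, C#, E are the tones of an A major seventh chord (A–C#–E–G#), making A the root.

A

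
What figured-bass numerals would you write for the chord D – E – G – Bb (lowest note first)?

The notes D, E, G, Bb stack in thirds as E–G–Bb–D — an E half-diminished seventh chord. The bass D is the seventh, so this is third inversion: figured 4/2.

4/2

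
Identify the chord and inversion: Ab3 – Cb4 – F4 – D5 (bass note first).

D diminished seventh, second inversion

The pitch classes Ab, Cb, F, D arrange in thirds as D–F–Ab–Cb: a D diminished seventh chord.
The lowest note is Ab, the fifth of the chord, so this is second inversion (figured bass 4/3).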